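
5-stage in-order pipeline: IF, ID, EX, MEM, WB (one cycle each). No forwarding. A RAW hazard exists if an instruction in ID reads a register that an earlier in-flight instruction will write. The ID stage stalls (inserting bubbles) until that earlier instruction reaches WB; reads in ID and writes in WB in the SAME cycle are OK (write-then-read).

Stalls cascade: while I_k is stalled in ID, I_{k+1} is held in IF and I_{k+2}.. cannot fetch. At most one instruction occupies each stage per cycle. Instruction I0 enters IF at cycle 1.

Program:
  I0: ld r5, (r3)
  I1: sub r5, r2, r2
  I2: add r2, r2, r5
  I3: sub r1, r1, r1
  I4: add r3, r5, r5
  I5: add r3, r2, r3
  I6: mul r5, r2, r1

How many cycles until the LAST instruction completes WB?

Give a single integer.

I0 ld r5 <- r3: IF@1 ID@2 stall=0 (-) EX@3 MEM@4 WB@5
I1 sub r5 <- r2,r2: IF@2 ID@3 stall=0 (-) EX@4 MEM@5 WB@6
I2 add r2 <- r2,r5: IF@3 ID@4 stall=2 (RAW on I1.r5 (WB@6)) EX@7 MEM@8 WB@9
I3 sub r1 <- r1,r1: IF@4 ID@7 stall=0 (-) EX@8 MEM@9 WB@10
I4 add r3 <- r5,r5: IF@7 ID@8 stall=0 (-) EX@9 MEM@10 WB@11
I5 add r3 <- r2,r3: IF@8 ID@9 stall=2 (RAW on I4.r3 (WB@11)) EX@12 MEM@13 WB@14
I6 mul r5 <- r2,r1: IF@9 ID@12 stall=0 (-) EX@13 MEM@14 WB@15

Answer: 15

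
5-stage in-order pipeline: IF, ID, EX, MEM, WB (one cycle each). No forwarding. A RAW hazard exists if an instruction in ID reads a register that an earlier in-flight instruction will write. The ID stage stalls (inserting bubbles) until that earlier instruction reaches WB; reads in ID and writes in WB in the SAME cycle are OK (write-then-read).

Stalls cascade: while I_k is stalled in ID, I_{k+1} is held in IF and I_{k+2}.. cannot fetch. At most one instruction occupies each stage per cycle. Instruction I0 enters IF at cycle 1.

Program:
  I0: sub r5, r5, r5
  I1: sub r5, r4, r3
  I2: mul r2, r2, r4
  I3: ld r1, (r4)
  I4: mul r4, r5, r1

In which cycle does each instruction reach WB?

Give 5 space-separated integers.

Answer: 5 6 7 8 11

Derivation:
I0 sub r5 <- r5,r5: IF@1 ID@2 stall=0 (-) EX@3 MEM@4 WB@5
I1 sub r5 <- r4,r3: IF@2 ID@3 stall=0 (-) EX@4 MEM@5 WB@6
I2 mul r2 <- r2,r4: IF@3 ID@4 stall=0 (-) EX@5 MEM@6 WB@7
I3 ld r1 <- r4: IF@4 ID@5 stall=0 (-) EX@6 MEM@7 WB@8
I4 mul r4 <- r5,r1: IF@5 ID@6 stall=2 (RAW on I3.r1 (WB@8)) EX@9 MEM@10 WB@11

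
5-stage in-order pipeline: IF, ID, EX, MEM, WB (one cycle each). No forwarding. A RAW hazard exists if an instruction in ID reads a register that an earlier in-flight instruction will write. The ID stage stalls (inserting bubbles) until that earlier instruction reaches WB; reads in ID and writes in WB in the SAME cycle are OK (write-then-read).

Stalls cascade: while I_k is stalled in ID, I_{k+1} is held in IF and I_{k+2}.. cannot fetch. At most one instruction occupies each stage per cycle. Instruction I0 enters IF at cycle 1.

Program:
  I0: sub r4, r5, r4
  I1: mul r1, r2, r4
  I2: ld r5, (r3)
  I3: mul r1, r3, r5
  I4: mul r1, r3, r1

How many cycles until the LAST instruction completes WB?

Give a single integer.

Answer: 15

Derivation:
I0 sub r4 <- r5,r4: IF@1 ID@2 stall=0 (-) EX@3 MEM@4 WB@5
I1 mul r1 <- r2,r4: IF@2 ID@3 stall=2 (RAW on I0.r4 (WB@5)) EX@6 MEM@7 WB@8
I2 ld r5 <- r3: IF@3 ID@6 stall=0 (-) EX@7 MEM@8 WB@9
I3 mul r1 <- r3,r5: IF@6 ID@7 stall=2 (RAW on I2.r5 (WB@9)) EX@10 MEM@11 WB@12
I4 mul r1 <- r3,r1: IF@7 ID@10 stall=2 (RAW on I3.r1 (WB@12)) EX@13 MEM@14 WB@15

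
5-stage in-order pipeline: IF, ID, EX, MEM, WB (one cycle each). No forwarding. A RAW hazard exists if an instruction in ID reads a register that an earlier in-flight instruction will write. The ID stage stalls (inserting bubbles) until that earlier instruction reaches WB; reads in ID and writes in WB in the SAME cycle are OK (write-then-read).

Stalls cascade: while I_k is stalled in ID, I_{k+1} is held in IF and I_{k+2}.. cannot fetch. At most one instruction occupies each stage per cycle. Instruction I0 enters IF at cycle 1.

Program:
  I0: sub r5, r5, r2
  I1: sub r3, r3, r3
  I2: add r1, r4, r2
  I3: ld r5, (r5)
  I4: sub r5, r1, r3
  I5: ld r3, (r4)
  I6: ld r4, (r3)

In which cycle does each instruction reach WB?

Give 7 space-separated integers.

Answer: 5 6 7 8 10 11 14

Derivation:
I0 sub r5 <- r5,r2: IF@1 ID@2 stall=0 (-) EX@3 MEM@4 WB@5
I1 sub r3 <- r3,r3: IF@2 ID@3 stall=0 (-) EX@4 MEM@5 WB@6
I2 add r1 <- r4,r2: IF@3 ID@4 stall=0 (-) EX@5 MEM@6 WB@7
I3 ld r5 <- r5: IF@4 ID@5 stall=0 (-) EX@6 MEM@7 WB@8
I4 sub r5 <- r1,r3: IF@5 ID@6 stall=1 (RAW on I2.r1 (WB@7)) EX@8 MEM@9 WB@10
I5 ld r3 <- r4: IF@6 ID@8 stall=0 (-) EX@9 MEM@10 WB@11
I6 ld r4 <- r3: IF@8 ID@9 stall=2 (RAW on I5.r3 (WB@11)) EX@12 MEM@13 WB@14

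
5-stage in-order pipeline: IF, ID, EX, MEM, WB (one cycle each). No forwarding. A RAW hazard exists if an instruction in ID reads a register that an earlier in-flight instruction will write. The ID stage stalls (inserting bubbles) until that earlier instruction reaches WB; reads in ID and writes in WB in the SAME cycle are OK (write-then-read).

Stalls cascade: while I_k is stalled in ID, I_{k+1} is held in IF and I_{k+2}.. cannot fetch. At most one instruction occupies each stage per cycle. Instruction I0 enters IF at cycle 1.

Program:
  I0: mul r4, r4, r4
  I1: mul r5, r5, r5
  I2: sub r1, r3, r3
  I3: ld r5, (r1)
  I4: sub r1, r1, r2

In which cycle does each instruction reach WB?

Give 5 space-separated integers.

I0 mul r4 <- r4,r4: IF@1 ID@2 stall=0 (-) EX@3 MEM@4 WB@5
I1 mul r5 <- r5,r5: IF@2 ID@3 stall=0 (-) EX@4 MEM@5 WB@6
I2 sub r1 <- r3,r3: IF@3 ID@4 stall=0 (-) EX@5 MEM@6 WB@7
I3 ld r5 <- r1: IF@4 ID@5 stall=2 (RAW on I2.r1 (WB@7)) EX@8 MEM@9 WB@10
I4 sub r1 <- r1,r2: IF@5 ID@8 stall=0 (-) EX@9 MEM@10 WB@11

Answer: 5 6 7 10 11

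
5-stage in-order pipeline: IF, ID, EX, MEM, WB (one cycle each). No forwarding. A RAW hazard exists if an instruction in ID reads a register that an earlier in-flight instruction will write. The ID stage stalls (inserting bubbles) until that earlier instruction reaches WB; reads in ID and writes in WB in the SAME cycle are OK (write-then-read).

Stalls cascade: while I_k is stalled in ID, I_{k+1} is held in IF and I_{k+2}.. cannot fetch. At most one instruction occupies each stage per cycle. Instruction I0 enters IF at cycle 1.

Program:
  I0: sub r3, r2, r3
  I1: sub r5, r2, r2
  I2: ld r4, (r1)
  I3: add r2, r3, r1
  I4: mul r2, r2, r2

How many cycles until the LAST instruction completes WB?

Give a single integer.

I0 sub r3 <- r2,r3: IF@1 ID@2 stall=0 (-) EX@3 MEM@4 WB@5
I1 sub r5 <- r2,r2: IF@2 ID@3 stall=0 (-) EX@4 MEM@5 WB@6
I2 ld r4 <- r1: IF@3 ID@4 stall=0 (-) EX@5 MEM@6 WB@7
I3 add r2 <- r3,r1: IF@4 ID@5 stall=0 (-) EX@6 MEM@7 WB@8
I4 mul r2 <- r2,r2: IF@5 ID@6 stall=2 (RAW on I3.r2 (WB@8)) EX@9 MEM@10 WB@11

Answer: 11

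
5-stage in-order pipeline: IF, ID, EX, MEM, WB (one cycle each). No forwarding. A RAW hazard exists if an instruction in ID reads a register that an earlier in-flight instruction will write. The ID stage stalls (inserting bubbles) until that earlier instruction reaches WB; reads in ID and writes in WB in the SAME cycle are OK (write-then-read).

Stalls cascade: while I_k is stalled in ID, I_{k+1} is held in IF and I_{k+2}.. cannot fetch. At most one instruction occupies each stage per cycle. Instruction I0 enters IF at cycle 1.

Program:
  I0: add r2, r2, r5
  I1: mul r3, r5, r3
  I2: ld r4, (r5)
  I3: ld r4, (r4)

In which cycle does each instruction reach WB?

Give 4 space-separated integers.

Answer: 5 6 7 10

Derivation:
I0 add r2 <- r2,r5: IF@1 ID@2 stall=0 (-) EX@3 MEM@4 WB@5
I1 mul r3 <- r5,r3: IF@2 ID@3 stall=0 (-) EX@4 MEM@5 WB@6
I2 ld r4 <- r5: IF@3 ID@4 stall=0 (-) EX@5 MEM@6 WB@7
I3 ld r4 <- r4: IF@4 ID@5 stall=2 (RAW on I2.r4 (WB@7)) EX@8 MEM@9 WB@10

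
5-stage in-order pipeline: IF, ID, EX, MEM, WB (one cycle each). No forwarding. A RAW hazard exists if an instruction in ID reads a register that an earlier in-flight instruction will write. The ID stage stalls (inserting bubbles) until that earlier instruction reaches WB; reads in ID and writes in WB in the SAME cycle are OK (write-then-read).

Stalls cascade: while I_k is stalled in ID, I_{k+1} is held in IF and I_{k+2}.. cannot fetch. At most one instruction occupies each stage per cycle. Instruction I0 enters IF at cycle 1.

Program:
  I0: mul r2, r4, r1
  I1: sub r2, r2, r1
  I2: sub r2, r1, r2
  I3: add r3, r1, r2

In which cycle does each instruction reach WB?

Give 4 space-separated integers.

I0 mul r2 <- r4,r1: IF@1 ID@2 stall=0 (-) EX@3 MEM@4 WB@5
I1 sub r2 <- r2,r1: IF@2 ID@3 stall=2 (RAW on I0.r2 (WB@5)) EX@6 MEM@7 WB@8
I2 sub r2 <- r1,r2: IF@3 ID@6 stall=2 (RAW on I1.r2 (WB@8)) EX@9 MEM@10 WB@11
I3 add r3 <- r1,r2: IF@6 ID@9 stall=2 (RAW on I2.r2 (WB@11)) EX@12 MEM@13 WB@14

Answer: 5 8 11 14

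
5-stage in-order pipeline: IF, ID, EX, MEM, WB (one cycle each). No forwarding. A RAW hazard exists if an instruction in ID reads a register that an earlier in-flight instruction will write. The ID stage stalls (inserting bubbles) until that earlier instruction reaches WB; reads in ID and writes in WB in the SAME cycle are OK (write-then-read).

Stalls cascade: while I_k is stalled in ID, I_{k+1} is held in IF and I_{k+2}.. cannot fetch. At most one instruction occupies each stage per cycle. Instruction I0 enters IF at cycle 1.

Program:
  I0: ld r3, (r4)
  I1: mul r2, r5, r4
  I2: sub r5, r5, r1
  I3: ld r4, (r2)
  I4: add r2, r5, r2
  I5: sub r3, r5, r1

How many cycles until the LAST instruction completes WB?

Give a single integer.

I0 ld r3 <- r4: IF@1 ID@2 stall=0 (-) EX@3 MEM@4 WB@5
I1 mul r2 <- r5,r4: IF@2 ID@3 stall=0 (-) EX@4 MEM@5 WB@6
I2 sub r5 <- r5,r1: IF@3 ID@4 stall=0 (-) EX@5 MEM@6 WB@7
I3 ld r4 <- r2: IF@4 ID@5 stall=1 (RAW on I1.r2 (WB@6)) EX@7 MEM@8 WB@9
I4 add r2 <- r5,r2: IF@5 ID@7 stall=0 (-) EX@8 MEM@9 WB@10
I5 sub r3 <- r5,r1: IF@7 ID@8 stall=0 (-) EX@9 MEM@10 WB@11

Answer: 11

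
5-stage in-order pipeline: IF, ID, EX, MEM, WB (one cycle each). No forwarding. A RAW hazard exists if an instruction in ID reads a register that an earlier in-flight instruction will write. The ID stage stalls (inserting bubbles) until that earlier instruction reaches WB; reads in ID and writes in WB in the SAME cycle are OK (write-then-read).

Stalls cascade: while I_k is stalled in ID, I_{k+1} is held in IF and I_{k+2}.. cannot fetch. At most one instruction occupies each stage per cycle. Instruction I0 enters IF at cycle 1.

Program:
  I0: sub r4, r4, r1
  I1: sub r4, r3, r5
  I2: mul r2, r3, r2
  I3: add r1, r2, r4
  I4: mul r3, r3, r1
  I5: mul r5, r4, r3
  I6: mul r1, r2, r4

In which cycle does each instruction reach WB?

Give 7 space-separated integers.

I0 sub r4 <- r4,r1: IF@1 ID@2 stall=0 (-) EX@3 MEM@4 WB@5
I1 sub r4 <- r3,r5: IF@2 ID@3 stall=0 (-) EX@4 MEM@5 WB@6
I2 mul r2 <- r3,r2: IF@3 ID@4 stall=0 (-) EX@5 MEM@6 WB@7
I3 add r1 <- r2,r4: IF@4 ID@5 stall=2 (RAW on I2.r2 (WB@7)) EX@8 MEM@9 WB@10
I4 mul r3 <- r3,r1: IF@5 ID@8 stall=2 (RAW on I3.r1 (WB@10)) EX@11 MEM@12 WB@13
I5 mul r5 <- r4,r3: IF@8 ID@11 stall=2 (RAW on I4.r3 (WB@13)) EX@14 MEM@15 WB@16
I6 mul r1 <- r2,r4: IF@11 ID@14 stall=0 (-) EX@15 MEM@16 WB@17

Answer: 5 6 7 10 13 16 17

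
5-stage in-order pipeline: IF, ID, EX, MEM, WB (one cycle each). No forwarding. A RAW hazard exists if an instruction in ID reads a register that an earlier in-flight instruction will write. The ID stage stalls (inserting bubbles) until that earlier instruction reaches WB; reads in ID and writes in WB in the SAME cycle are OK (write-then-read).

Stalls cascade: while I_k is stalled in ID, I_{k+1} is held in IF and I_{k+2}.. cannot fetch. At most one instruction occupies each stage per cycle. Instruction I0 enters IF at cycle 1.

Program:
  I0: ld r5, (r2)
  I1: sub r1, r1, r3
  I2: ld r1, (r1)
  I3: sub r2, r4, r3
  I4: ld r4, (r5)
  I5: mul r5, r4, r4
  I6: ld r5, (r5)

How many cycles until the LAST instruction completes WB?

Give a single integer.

I0 ld r5 <- r2: IF@1 ID@2 stall=0 (-) EX@3 MEM@4 WB@5
I1 sub r1 <- r1,r3: IF@2 ID@3 stall=0 (-) EX@4 MEM@5 WB@6
I2 ld r1 <- r1: IF@3 ID@4 stall=2 (RAW on I1.r1 (WB@6)) EX@7 MEM@8 WB@9
I3 sub r2 <- r4,r3: IF@4 ID@7 stall=0 (-) EX@8 MEM@9 WB@10
I4 ld r4 <- r5: IF@7 ID@8 stall=0 (-) EX@9 MEM@10 WB@11
I5 mul r5 <- r4,r4: IF@8 ID@9 stall=2 (RAW on I4.r4 (WB@11)) EX@12 MEM@13 WB@14
I6 ld r5 <- r5: IF@9 ID@12 stall=2 (RAW on I5.r5 (WB@14)) EX@15 MEM@16 WB@17

Answer: 17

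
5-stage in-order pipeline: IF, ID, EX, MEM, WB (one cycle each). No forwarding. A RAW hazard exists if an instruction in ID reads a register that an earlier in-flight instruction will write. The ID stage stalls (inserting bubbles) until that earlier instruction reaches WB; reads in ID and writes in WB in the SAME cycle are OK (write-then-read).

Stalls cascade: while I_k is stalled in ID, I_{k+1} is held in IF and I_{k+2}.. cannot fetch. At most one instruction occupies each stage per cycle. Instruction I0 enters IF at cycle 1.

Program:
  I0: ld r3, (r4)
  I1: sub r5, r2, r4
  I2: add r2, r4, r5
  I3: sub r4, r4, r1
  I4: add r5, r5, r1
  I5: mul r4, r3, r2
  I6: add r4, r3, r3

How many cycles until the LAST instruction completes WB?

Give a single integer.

Answer: 13

Derivation:
I0 ld r3 <- r4: IF@1 ID@2 stall=0 (-) EX@3 MEM@4 WB@5
I1 sub r5 <- r2,r4: IF@2 ID@3 stall=0 (-) EX@4 MEM@5 WB@6
I2 add r2 <- r4,r5: IF@3 ID@4 stall=2 (RAW on I1.r5 (WB@6)) EX@7 MEM@8 WB@9
I3 sub r4 <- r4,r1: IF@4 ID@7 stall=0 (-) EX@8 MEM@9 WB@10
I4 add r5 <- r5,r1: IF@7 ID@8 stall=0 (-) EX@9 MEM@10 WB@11
I5 mul r4 <- r3,r2: IF@8 ID@9 stall=0 (-) EX@10 MEM@11 WB@12
I6 add r4 <- r3,r3: IF@9 ID@10 stall=0 (-) EX@11 MEM@12 WB@13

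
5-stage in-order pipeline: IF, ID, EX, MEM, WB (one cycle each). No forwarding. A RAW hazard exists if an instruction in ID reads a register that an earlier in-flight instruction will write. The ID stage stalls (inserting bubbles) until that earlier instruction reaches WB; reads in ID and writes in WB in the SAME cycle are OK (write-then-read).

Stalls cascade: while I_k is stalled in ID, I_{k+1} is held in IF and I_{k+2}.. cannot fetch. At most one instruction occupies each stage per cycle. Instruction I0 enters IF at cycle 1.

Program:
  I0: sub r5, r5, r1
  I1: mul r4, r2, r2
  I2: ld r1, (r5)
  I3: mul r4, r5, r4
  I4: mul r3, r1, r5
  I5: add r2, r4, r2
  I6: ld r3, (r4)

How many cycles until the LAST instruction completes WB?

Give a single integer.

I0 sub r5 <- r5,r1: IF@1 ID@2 stall=0 (-) EX@3 MEM@4 WB@5
I1 mul r4 <- r2,r2: IF@2 ID@3 stall=0 (-) EX@4 MEM@5 WB@6
I2 ld r1 <- r5: IF@3 ID@4 stall=1 (RAW on I0.r5 (WB@5)) EX@6 MEM@7 WB@8
I3 mul r4 <- r5,r4: IF@4 ID@6 stall=0 (-) EX@7 MEM@8 WB@9
I4 mul r3 <- r1,r5: IF@6 ID@7 stall=1 (RAW on I2.r1 (WB@8)) EX@9 MEM@10 WB@11
I5 add r2 <- r4,r2: IF@7 ID@9 stall=0 (-) EX@10 MEM@11 WB@12
I6 ld r3 <- r4: IF@9 ID@10 stall=0 (-) EX@11 MEM@12 WB@13

Answer: 13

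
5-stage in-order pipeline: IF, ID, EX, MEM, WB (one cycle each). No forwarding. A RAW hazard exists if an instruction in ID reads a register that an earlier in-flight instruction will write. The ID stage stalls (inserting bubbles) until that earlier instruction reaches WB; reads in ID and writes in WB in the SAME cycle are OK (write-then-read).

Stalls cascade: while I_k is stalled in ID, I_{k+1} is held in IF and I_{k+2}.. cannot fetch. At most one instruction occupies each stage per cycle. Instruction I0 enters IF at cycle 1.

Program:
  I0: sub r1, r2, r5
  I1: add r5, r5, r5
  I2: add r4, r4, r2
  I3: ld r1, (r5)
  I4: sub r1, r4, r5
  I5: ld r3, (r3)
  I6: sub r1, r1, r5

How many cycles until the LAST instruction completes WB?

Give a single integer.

I0 sub r1 <- r2,r5: IF@1 ID@2 stall=0 (-) EX@3 MEM@4 WB@5
I1 add r5 <- r5,r5: IF@2 ID@3 stall=0 (-) EX@4 MEM@5 WB@6
I2 add r4 <- r4,r2: IF@3 ID@4 stall=0 (-) EX@5 MEM@6 WB@7
I3 ld r1 <- r5: IF@4 ID@5 stall=1 (RAW on I1.r5 (WB@6)) EX@7 MEM@8 WB@9
I4 sub r1 <- r4,r5: IF@5 ID@7 stall=0 (-) EX@8 MEM@9 WB@10
I5 ld r3 <- r3: IF@7 ID@8 stall=0 (-) EX@9 MEM@10 WB@11
I6 sub r1 <- r1,r5: IF@8 ID@9 stall=1 (RAW on I4.r1 (WB@10)) EX@11 MEM@12 WB@13

Answer: 13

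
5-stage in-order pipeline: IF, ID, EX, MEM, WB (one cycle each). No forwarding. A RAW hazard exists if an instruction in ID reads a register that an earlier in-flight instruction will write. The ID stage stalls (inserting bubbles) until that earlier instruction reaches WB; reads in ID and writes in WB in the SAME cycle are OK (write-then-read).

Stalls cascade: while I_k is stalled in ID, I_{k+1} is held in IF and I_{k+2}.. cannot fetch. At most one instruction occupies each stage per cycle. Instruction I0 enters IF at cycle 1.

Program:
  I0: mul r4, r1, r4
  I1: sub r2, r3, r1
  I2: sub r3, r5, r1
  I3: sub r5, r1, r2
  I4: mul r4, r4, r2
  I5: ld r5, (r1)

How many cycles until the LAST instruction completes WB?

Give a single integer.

I0 mul r4 <- r1,r4: IF@1 ID@2 stall=0 (-) EX@3 MEM@4 WB@5
I1 sub r2 <- r3,r1: IF@2 ID@3 stall=0 (-) EX@4 MEM@5 WB@6
I2 sub r3 <- r5,r1: IF@3 ID@4 stall=0 (-) EX@5 MEM@6 WB@7
I3 sub r5 <- r1,r2: IF@4 ID@5 stall=1 (RAW on I1.r2 (WB@6)) EX@7 MEM@8 WB@9
I4 mul r4 <- r4,r2: IF@5 ID@7 stall=0 (-) EX@8 MEM@9 WB@10
I5 ld r5 <- r1: IF@7 ID@8 stall=0 (-) EX@9 MEM@10 WB@11

Answer: 11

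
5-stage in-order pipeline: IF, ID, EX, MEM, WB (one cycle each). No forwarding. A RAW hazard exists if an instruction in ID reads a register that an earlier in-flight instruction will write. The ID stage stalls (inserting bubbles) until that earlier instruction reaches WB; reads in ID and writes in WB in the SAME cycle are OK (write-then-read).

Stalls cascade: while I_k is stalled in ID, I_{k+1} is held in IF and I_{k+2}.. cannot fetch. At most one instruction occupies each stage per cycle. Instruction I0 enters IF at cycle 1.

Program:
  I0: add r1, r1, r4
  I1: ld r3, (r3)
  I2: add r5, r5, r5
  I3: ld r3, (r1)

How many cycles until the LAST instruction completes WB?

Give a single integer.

I0 add r1 <- r1,r4: IF@1 ID@2 stall=0 (-) EX@3 MEM@4 WB@5
I1 ld r3 <- r3: IF@2 ID@3 stall=0 (-) EX@4 MEM@5 WB@6
I2 add r5 <- r5,r5: IF@3 ID@4 stall=0 (-) EX@5 MEM@6 WB@7
I3 ld r3 <- r1: IF@4 ID@5 stall=0 (-) EX@6 MEM@7 WB@8

Answer: 8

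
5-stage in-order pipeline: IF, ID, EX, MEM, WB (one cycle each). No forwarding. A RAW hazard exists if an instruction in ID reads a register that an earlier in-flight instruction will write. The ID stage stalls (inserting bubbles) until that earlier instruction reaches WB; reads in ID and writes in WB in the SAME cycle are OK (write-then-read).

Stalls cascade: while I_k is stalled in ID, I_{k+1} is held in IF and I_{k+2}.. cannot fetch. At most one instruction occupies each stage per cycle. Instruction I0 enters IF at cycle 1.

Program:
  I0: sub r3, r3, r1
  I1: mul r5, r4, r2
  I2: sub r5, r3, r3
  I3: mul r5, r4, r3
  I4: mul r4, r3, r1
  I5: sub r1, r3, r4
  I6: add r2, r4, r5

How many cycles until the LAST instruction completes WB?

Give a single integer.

I0 sub r3 <- r3,r1: IF@1 ID@2 stall=0 (-) EX@3 MEM@4 WB@5
I1 mul r5 <- r4,r2: IF@2 ID@3 stall=0 (-) EX@4 MEM@5 WB@6
I2 sub r5 <- r3,r3: IF@3 ID@4 stall=1 (RAW on I0.r3 (WB@5)) EX@6 MEM@7 WB@8
I3 mul r5 <- r4,r3: IF@4 ID@6 stall=0 (-) EX@7 MEM@8 WB@9
I4 mul r4 <- r3,r1: IF@6 ID@7 stall=0 (-) EX@8 MEM@9 WB@10
I5 sub r1 <- r3,r4: IF@7 ID@8 stall=2 (RAW on I4.r4 (WB@10)) EX@11 MEM@12 WB@13
I6 add r2 <- r4,r5: IF@8 ID@11 stall=0 (-) EX@12 MEM@13 WB@14

Answer: 14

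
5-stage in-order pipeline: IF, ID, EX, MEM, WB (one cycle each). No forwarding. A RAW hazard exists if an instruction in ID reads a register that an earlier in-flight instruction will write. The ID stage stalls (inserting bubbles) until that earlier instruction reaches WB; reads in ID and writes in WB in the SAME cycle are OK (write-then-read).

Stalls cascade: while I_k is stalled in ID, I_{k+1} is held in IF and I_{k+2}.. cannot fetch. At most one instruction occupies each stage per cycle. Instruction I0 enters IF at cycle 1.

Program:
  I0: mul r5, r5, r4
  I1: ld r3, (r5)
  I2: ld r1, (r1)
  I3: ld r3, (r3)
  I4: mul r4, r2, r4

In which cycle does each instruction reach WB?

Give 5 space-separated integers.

Answer: 5 8 9 11 12

Derivation:
I0 mul r5 <- r5,r4: IF@1 ID@2 stall=0 (-) EX@3 MEM@4 WB@5
I1 ld r3 <- r5: IF@2 ID@3 stall=2 (RAW on I0.r5 (WB@5)) EX@6 MEM@7 WB@8
I2 ld r1 <- r1: IF@3 ID@6 stall=0 (-) EX@7 MEM@8 WB@9
I3 ld r3 <- r3: IF@6 ID@7 stall=1 (RAW on I1.r3 (WB@8)) EX@9 MEM@10 WB@11
I4 mul r4 <- r2,r4: IF@7 ID@9 stall=0 (-) EX@10 MEM@11 WB@12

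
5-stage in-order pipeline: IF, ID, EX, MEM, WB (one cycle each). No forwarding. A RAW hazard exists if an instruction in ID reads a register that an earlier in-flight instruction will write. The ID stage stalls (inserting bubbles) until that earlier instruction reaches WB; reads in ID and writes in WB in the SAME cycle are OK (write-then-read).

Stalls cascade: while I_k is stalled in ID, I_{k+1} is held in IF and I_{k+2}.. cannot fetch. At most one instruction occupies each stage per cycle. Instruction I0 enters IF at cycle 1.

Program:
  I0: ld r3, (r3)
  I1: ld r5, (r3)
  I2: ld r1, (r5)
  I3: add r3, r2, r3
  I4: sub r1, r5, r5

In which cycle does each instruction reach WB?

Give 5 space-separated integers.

I0 ld r3 <- r3: IF@1 ID@2 stall=0 (-) EX@3 MEM@4 WB@5
I1 ld r5 <- r3: IF@2 ID@3 stall=2 (RAW on I0.r3 (WB@5)) EX@6 MEM@7 WB@8
I2 ld r1 <- r5: IF@3 ID@6 stall=2 (RAW on I1.r5 (WB@8)) EX@9 MEM@10 WB@11
I3 add r3 <- r2,r3: IF@6 ID@9 stall=0 (-) EX@10 MEM@11 WB@12
I4 sub r1 <- r5,r5: IF@9 ID@10 stall=0 (-) EX@11 MEM@12 WB@13

Answer: 5 8 11 12 13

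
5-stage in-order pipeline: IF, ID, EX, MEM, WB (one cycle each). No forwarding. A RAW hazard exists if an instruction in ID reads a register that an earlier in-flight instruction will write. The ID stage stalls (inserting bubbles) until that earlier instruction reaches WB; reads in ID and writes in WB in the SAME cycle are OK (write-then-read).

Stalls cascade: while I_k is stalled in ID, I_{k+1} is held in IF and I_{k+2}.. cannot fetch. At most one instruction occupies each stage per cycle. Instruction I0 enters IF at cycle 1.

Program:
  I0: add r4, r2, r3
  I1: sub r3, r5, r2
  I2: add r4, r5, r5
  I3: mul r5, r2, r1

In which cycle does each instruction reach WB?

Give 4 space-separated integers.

Answer: 5 6 7 8

Derivation:
I0 add r4 <- r2,r3: IF@1 ID@2 stall=0 (-) EX@3 MEM@4 WB@5
I1 sub r3 <- r5,r2: IF@2 ID@3 stall=0 (-) EX@4 MEM@5 WB@6
I2 add r4 <- r5,r5: IF@3 ID@4 stall=0 (-) EX@5 MEM@6 WB@7
I3 mul r5 <- r2,r1: IF@4 ID@5 stall=0 (-) EX@6 MEM@7 WB@8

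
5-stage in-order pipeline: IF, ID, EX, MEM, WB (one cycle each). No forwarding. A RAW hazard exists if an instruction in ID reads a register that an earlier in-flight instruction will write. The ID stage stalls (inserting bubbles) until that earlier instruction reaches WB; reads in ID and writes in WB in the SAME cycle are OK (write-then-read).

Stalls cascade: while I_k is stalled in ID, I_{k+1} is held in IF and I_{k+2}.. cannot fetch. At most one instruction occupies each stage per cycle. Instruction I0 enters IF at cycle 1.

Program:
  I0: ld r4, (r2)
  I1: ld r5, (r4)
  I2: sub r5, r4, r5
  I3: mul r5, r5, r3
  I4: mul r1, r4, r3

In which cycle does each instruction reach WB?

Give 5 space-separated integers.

I0 ld r4 <- r2: IF@1 ID@2 stall=0 (-) EX@3 MEM@4 WB@5
I1 ld r5 <- r4: IF@2 ID@3 stall=2 (RAW on I0.r4 (WB@5)) EX@6 MEM@7 WB@8
I2 sub r5 <- r4,r5: IF@3 ID@6 stall=2 (RAW on I1.r5 (WB@8)) EX@9 MEM@10 WB@11
I3 mul r5 <- r5,r3: IF@6 ID@9 stall=2 (RAW on I2.r5 (WB@11)) EX@12 MEM@13 WB@14
I4 mul r1 <- r4,r3: IF@9 ID@12 stall=0 (-) EX@13 MEM@14 WB@15

Answer: 5 8 11 14 15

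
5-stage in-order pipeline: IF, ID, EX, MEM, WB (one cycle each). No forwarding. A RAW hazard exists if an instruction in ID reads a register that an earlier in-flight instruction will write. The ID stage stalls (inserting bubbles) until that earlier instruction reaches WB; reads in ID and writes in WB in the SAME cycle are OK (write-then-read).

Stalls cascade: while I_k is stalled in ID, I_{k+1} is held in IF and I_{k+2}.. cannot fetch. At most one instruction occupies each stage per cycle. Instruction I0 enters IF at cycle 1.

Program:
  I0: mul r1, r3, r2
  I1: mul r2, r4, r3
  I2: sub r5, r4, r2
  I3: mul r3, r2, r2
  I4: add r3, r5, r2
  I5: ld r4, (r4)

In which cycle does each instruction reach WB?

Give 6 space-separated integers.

Answer: 5 6 9 10 12 13

Derivation:
I0 mul r1 <- r3,r2: IF@1 ID@2 stall=0 (-) EX@3 MEM@4 WB@5
I1 mul r2 <- r4,r3: IF@2 ID@3 stall=0 (-) EX@4 MEM@5 WB@6
I2 sub r5 <- r4,r2: IF@3 ID@4 stall=2 (RAW on I1.r2 (WB@6)) EX@7 MEM@8 WB@9
I3 mul r3 <- r2,r2: IF@4 ID@7 stall=0 (-) EX@8 MEM@9 WB@10
I4 add r3 <- r5,r2: IF@7 ID@8 stall=1 (RAW on I2.r5 (WB@9)) EX@10 MEM@11 WB@12
I5 ld r4 <- r4: IF@8 ID@10 stall=0 (-) EX@11 MEM@12 WB@13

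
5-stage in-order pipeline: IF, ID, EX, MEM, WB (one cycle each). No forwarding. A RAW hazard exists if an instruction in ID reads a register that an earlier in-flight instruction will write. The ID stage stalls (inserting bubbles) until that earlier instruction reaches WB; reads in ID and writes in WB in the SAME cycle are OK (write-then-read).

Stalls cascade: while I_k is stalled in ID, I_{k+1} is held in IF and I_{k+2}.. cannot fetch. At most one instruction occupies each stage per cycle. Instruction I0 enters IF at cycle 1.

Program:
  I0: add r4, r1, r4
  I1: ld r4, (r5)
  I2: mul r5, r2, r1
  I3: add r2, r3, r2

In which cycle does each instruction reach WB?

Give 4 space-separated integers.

Answer: 5 6 7 8

Derivation:
I0 add r4 <- r1,r4: IF@1 ID@2 stall=0 (-) EX@3 MEM@4 WB@5
I1 ld r4 <- r5: IF@2 ID@3 stall=0 (-) EX@4 MEM@5 WB@6
I2 mul r5 <- r2,r1: IF@3 ID@4 stall=0 (-) EX@5 MEM@6 WB@7
I3 add r2 <- r3,r2: IF@4 ID@5 stall=0 (-) EX@6 MEM@7 WB@8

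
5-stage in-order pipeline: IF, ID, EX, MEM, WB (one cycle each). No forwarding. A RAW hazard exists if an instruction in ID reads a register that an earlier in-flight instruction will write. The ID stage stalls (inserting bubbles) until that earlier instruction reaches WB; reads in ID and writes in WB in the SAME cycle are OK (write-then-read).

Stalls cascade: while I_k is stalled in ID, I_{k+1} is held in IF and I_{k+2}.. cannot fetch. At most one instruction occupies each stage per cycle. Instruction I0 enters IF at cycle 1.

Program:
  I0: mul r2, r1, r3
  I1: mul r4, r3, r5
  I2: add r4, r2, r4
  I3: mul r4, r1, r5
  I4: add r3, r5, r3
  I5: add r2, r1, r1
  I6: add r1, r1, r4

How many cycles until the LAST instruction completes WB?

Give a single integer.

I0 mul r2 <- r1,r3: IF@1 ID@2 stall=0 (-) EX@3 MEM@4 WB@5
I1 mul r4 <- r3,r5: IF@2 ID@3 stall=0 (-) EX@4 MEM@5 WB@6
I2 add r4 <- r2,r4: IF@3 ID@4 stall=2 (RAW on I1.r4 (WB@6)) EX@7 MEM@8 WB@9
I3 mul r4 <- r1,r5: IF@4 ID@7 stall=0 (-) EX@8 MEM@9 WB@10
I4 add r3 <- r5,r3: IF@7 ID@8 stall=0 (-) EX@9 MEM@10 WB@11
I5 add r2 <- r1,r1: IF@8 ID@9 stall=0 (-) EX@10 MEM@11 WB@12
I6 add r1 <- r1,r4: IF@9 ID@10 stall=0 (-) EX@11 MEM@12 WB@13

Answer: 13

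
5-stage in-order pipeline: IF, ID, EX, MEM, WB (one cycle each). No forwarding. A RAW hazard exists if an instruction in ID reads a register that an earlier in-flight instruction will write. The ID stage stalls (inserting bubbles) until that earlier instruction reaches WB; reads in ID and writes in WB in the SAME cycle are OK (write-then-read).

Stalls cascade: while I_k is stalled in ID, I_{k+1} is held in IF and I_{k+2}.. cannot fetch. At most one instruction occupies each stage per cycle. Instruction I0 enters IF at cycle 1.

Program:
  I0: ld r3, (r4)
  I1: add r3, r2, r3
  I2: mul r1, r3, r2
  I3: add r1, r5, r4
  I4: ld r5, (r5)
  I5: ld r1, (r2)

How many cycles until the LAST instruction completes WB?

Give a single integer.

Answer: 14

Derivation:
I0 ld r3 <- r4: IF@1 ID@2 stall=0 (-) EX@3 MEM@4 WB@5
I1 add r3 <- r2,r3: IF@2 ID@3 stall=2 (RAW on I0.r3 (WB@5)) EX@6 MEM@7 WB@8
I2 mul r1 <- r3,r2: IF@3 ID@6 stall=2 (RAW on I1.r3 (WB@8)) EX@9 MEM@10 WB@11
I3 add r1 <- r5,r4: IF@6 ID@9 stall=0 (-) EX@10 MEM@11 WB@12
I4 ld r5 <- r5: IF@9 ID@10 stall=0 (-) EX@11 MEM@12 WB@13
I5 ld r1 <- r2: IF@10 ID@11 stall=0 (-) EX@12 MEM@13 WB@14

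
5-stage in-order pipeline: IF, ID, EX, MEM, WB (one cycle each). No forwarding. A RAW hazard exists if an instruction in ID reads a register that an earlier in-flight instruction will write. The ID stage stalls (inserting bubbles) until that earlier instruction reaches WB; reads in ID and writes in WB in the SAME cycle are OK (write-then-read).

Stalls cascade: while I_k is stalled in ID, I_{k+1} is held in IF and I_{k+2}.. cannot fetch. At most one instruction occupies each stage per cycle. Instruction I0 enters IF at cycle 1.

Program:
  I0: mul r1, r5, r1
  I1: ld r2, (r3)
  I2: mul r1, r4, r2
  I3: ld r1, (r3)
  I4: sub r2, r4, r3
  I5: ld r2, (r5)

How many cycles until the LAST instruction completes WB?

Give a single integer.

I0 mul r1 <- r5,r1: IF@1 ID@2 stall=0 (-) EX@3 MEM@4 WB@5
I1 ld r2 <- r3: IF@2 ID@3 stall=0 (-) EX@4 MEM@5 WB@6
I2 mul r1 <- r4,r2: IF@3 ID@4 stall=2 (RAW on I1.r2 (WB@6)) EX@7 MEM@8 WB@9
I3 ld r1 <- r3: IF@4 ID@7 stall=0 (-) EX@8 MEM@9 WB@10
I4 sub r2 <- r4,r3: IF@7 ID@8 stall=0 (-) EX@9 MEM@10 WB@11
I5 ld r2 <- r5: IF@8 ID@9 stall=0 (-) EX@10 MEM@11 WB@12

Answer: 12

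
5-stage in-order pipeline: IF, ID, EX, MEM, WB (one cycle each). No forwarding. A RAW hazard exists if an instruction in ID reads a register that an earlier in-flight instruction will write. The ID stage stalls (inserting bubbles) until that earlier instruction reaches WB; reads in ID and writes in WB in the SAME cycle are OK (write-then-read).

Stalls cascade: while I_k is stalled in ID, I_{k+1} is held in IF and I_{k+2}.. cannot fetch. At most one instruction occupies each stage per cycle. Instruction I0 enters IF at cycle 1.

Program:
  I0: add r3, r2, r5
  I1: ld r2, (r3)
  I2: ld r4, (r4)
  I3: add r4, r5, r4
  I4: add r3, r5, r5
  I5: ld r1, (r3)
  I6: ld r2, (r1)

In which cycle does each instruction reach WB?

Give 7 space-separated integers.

I0 add r3 <- r2,r5: IF@1 ID@2 stall=0 (-) EX@3 MEM@4 WB@5
I1 ld r2 <- r3: IF@2 ID@3 stall=2 (RAW on I0.r3 (WB@5)) EX@6 MEM@7 WB@8
I2 ld r4 <- r4: IF@3 ID@6 stall=0 (-) EX@7 MEM@8 WB@9
I3 add r4 <- r5,r4: IF@6 ID@7 stall=2 (RAW on I2.r4 (WB@9)) EX@10 MEM@11 WB@12
I4 add r3 <- r5,r5: IF@7 ID@10 stall=0 (-) EX@11 MEM@12 WB@13
I5 ld r1 <- r3: IF@10 ID@11 stall=2 (RAW on I4.r3 (WB@13)) EX@14 MEM@15 WB@16
I6 ld r2 <- r1: IF@11 ID@14 stall=2 (RAW on I5.r1 (WB@16)) EX@17 MEM@18 WB@19

Answer: 5 8 9 12 13 16 19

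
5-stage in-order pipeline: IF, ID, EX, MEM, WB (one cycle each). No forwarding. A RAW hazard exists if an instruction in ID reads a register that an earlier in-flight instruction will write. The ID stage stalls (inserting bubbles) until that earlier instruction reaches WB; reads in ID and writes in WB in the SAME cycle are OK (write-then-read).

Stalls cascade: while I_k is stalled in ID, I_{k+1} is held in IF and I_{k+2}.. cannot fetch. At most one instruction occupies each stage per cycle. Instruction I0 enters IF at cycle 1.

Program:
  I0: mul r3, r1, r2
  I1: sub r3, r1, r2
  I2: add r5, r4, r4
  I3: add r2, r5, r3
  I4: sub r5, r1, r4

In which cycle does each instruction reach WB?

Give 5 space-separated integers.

I0 mul r3 <- r1,r2: IF@1 ID@2 stall=0 (-) EX@3 MEM@4 WB@5
I1 sub r3 <- r1,r2: IF@2 ID@3 stall=0 (-) EX@4 MEM@5 WB@6
I2 add r5 <- r4,r4: IF@3 ID@4 stall=0 (-) EX@5 MEM@6 WB@7
I3 add r2 <- r5,r3: IF@4 ID@5 stall=2 (RAW on I2.r5 (WB@7)) EX@8 MEM@9 WB@10
I4 sub r5 <- r1,r4: IF@5 ID@8 stall=0 (-) EX@9 MEM@10 WB@11

Answer: 5 6 7 10 11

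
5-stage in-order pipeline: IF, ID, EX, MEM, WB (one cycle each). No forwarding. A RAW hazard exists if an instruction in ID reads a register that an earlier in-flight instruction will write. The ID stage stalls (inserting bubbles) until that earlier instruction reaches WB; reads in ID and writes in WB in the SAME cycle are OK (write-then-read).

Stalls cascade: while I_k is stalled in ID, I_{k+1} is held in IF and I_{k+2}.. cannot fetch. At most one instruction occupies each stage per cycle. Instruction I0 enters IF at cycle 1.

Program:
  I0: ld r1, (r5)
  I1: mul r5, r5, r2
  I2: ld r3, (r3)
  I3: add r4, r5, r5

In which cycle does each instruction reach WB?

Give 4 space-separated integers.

Answer: 5 6 7 9

Derivation:
I0 ld r1 <- r5: IF@1 ID@2 stall=0 (-) EX@3 MEM@4 WB@5
I1 mul r5 <- r5,r2: IF@2 ID@3 stall=0 (-) EX@4 MEM@5 WB@6
I2 ld r3 <- r3: IF@3 ID@4 stall=0 (-) EX@5 MEM@6 WB@7
I3 add r4 <- r5,r5: IF@4 ID@5 stall=1 (RAW on I1.r5 (WB@6)) EX@7 MEM@8 WB@9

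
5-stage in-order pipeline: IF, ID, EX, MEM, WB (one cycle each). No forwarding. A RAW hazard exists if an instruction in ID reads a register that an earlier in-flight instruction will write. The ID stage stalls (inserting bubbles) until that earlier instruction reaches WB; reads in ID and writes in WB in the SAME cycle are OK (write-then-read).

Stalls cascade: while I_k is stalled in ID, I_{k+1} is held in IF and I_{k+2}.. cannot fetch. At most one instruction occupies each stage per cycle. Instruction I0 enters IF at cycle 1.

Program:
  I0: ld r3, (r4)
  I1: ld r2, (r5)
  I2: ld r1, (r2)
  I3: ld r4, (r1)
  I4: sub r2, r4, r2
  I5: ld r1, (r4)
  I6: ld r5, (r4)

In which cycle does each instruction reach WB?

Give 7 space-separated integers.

Answer: 5 6 9 12 15 16 17

Derivation:
I0 ld r3 <- r4: IF@1 ID@2 stall=0 (-) EX@3 MEM@4 WB@5
I1 ld r2 <- r5: IF@2 ID@3 stall=0 (-) EX@4 MEM@5 WB@6
I2 ld r1 <- r2: IF@3 ID@4 stall=2 (RAW on I1.r2 (WB@6)) EX@7 MEM@8 WB@9
I3 ld r4 <- r1: IF@4 ID@7 stall=2 (RAW on I2.r1 (WB@9)) EX@10 MEM@11 WB@12
I4 sub r2 <- r4,r2: IF@7 ID@10 stall=2 (RAW on I3.r4 (WB@12)) EX@13 MEM@14 WB@15
I5 ld r1 <- r4: IF@10 ID@13 stall=0 (-) EX@14 MEM@15 WB@16
I6 ld r5 <- r4: IF@13 ID@14 stall=0 (-) EX@15 MEM@16 WB@17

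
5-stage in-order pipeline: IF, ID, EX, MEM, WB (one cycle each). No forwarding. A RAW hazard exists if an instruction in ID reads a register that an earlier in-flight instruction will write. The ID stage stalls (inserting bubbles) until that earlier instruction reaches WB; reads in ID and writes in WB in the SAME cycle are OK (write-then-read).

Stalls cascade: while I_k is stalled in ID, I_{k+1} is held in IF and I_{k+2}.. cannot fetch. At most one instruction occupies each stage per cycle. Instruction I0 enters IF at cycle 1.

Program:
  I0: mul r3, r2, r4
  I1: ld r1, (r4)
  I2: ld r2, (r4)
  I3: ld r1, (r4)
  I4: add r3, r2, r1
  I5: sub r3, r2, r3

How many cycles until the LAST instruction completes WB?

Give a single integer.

I0 mul r3 <- r2,r4: IF@1 ID@2 stall=0 (-) EX@3 MEM@4 WB@5
I1 ld r1 <- r4: IF@2 ID@3 stall=0 (-) EX@4 MEM@5 WB@6
I2 ld r2 <- r4: IF@3 ID@4 stall=0 (-) EX@5 MEM@6 WB@7
I3 ld r1 <- r4: IF@4 ID@5 stall=0 (-) EX@6 MEM@7 WB@8
I4 add r3 <- r2,r1: IF@5 ID@6 stall=2 (RAW on I3.r1 (WB@8)) EX@9 MEM@10 WB@11
I5 sub r3 <- r2,r3: IF@6 ID@9 stall=2 (RAW on I4.r3 (WB@11)) EX@12 MEM@13 WB@14

Answer: 14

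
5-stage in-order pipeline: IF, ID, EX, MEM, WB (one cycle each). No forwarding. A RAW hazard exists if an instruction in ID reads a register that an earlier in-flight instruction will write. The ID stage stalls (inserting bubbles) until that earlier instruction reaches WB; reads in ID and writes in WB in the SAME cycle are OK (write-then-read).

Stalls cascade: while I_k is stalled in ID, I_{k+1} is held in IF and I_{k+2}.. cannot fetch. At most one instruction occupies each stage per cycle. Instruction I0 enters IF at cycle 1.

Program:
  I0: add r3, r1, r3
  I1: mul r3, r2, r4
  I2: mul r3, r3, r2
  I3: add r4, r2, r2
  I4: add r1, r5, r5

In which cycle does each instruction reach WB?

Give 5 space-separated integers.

I0 add r3 <- r1,r3: IF@1 ID@2 stall=0 (-) EX@3 MEM@4 WB@5
I1 mul r3 <- r2,r4: IF@2 ID@3 stall=0 (-) EX@4 MEM@5 WB@6
I2 mul r3 <- r3,r2: IF@3 ID@4 stall=2 (RAW on I1.r3 (WB@6)) EX@7 MEM@8 WB@9
I3 add r4 <- r2,r2: IF@4 ID@7 stall=0 (-) EX@8 MEM@9 WB@10
I4 add r1 <- r5,r5: IF@7 ID@8 stall=0 (-) EX@9 MEM@10 WB@11

Answer: 5 6 9 10 11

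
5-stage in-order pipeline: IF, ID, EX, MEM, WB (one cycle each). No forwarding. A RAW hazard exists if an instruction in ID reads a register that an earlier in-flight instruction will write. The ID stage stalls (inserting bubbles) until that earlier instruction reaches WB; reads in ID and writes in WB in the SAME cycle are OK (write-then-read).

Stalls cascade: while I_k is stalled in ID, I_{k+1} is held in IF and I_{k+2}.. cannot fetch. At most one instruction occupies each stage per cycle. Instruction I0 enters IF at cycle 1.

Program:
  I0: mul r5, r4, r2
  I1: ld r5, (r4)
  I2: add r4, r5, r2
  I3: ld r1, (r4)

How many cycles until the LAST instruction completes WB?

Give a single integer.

Answer: 12

Derivation:
I0 mul r5 <- r4,r2: IF@1 ID@2 stall=0 (-) EX@3 MEM@4 WB@5
I1 ld r5 <- r4: IF@2 ID@3 stall=0 (-) EX@4 MEM@5 WB@6
I2 add r4 <- r5,r2: IF@3 ID@4 stall=2 (RAW on I1.r5 (WB@6)) EX@7 MEM@8 WB@9
I3 ld r1 <- r4: IF@4 ID@7 stall=2 (RAW on I2.r4 (WB@9)) EX@10 MEM@11 WB@12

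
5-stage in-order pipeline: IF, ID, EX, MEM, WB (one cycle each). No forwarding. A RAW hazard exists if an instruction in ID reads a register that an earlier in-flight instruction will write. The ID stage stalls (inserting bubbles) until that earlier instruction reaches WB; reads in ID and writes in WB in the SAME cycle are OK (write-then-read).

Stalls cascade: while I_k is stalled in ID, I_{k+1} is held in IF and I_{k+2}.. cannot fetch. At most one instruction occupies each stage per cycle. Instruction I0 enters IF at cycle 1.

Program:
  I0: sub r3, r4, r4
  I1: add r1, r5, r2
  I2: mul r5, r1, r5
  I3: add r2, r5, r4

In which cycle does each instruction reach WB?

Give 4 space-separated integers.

Answer: 5 6 9 12

Derivation:
I0 sub r3 <- r4,r4: IF@1 ID@2 stall=0 (-) EX@3 MEM@4 WB@5
I1 add r1 <- r5,r2: IF@2 ID@3 stall=0 (-) EX@4 MEM@5 WB@6
I2 mul r5 <- r1,r5: IF@3 ID@4 stall=2 (RAW on I1.r1 (WB@6)) EX@7 MEM@8 WB@9
I3 add r2 <- r5,r4: IF@4 ID@7 stall=2 (RAW on I2.r5 (WB@9)) EX@10 MEM@11 WB@12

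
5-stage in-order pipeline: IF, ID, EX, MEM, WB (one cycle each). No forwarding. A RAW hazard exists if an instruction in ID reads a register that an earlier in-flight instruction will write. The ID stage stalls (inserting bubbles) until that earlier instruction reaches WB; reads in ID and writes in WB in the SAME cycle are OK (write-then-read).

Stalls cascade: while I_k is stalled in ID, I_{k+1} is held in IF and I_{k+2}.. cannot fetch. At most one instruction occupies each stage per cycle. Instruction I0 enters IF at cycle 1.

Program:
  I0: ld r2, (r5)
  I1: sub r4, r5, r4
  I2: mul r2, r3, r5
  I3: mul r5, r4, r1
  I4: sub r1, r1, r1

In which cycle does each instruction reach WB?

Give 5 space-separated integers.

Answer: 5 6 7 9 10

Derivation:
I0 ld r2 <- r5: IF@1 ID@2 stall=0 (-) EX@3 MEM@4 WB@5
I1 sub r4 <- r5,r4: IF@2 ID@3 stall=0 (-) EX@4 MEM@5 WB@6
I2 mul r2 <- r3,r5: IF@3 ID@4 stall=0 (-) EX@5 MEM@6 WB@7
I3 mul r5 <- r4,r1: IF@4 ID@5 stall=1 (RAW on I1.r4 (WB@6)) EX@7 MEM@8 WB@9
I4 sub r1 <- r1,r1: IF@5 ID@7 stall=0 (-) EX@8 MEM@9 WB@10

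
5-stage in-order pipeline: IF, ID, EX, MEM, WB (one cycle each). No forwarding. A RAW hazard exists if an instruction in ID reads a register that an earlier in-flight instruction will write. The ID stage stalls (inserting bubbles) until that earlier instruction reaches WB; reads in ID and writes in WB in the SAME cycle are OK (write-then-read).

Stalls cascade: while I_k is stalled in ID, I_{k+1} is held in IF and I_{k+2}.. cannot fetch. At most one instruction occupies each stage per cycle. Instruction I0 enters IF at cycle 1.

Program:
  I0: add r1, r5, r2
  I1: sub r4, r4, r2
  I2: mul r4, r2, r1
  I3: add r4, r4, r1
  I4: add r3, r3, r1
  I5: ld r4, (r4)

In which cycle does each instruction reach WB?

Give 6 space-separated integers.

Answer: 5 6 8 11 12 14

Derivation:
I0 add r1 <- r5,r2: IF@1 ID@2 stall=0 (-) EX@3 MEM@4 WB@5
I1 sub r4 <- r4,r2: IF@2 ID@3 stall=0 (-) EX@4 MEM@5 WB@6
I2 mul r4 <- r2,r1: IF@3 ID@4 stall=1 (RAW on I0.r1 (WB@5)) EX@6 MEM@7 WB@8
I3 add r4 <- r4,r1: IF@4 ID@6 stall=2 (RAW on I2.r4 (WB@8)) EX@9 MEM@10 WB@11
I4 add r3 <- r3,r1: IF@6 ID@9 stall=0 (-) EX@10 MEM@11 WB@12
I5 ld r4 <- r4: IF@9 ID@10 stall=1 (RAW on I3.r4 (WB@11)) EX@12 MEM@13 WB@14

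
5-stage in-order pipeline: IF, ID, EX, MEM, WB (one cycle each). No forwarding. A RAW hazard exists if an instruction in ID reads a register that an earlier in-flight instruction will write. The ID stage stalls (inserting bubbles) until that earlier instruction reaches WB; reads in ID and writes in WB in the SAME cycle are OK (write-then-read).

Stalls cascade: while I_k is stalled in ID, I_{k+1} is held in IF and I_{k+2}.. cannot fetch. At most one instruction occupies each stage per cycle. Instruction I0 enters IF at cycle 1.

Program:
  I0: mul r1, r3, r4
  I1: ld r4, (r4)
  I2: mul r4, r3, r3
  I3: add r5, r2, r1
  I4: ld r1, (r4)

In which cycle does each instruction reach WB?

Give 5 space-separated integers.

I0 mul r1 <- r3,r4: IF@1 ID@2 stall=0 (-) EX@3 MEM@4 WB@5
I1 ld r4 <- r4: IF@2 ID@3 stall=0 (-) EX@4 MEM@5 WB@6
I2 mul r4 <- r3,r3: IF@3 ID@4 stall=0 (-) EX@5 MEM@6 WB@7
I3 add r5 <- r2,r1: IF@4 ID@5 stall=0 (-) EX@6 MEM@7 WB@8
I4 ld r1 <- r4: IF@5 ID@6 stall=1 (RAW on I2.r4 (WB@7)) EX@8 MEM@9 WB@10

Answer: 5 6 7 8 10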